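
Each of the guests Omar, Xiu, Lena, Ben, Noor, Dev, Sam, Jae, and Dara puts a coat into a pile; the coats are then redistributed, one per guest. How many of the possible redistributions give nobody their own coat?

Let Aᵢ be the assignments in which guest i gets their own coat. We want the size of the complement of A₁∪…∪A_9.
By inclusion–exclusion this is Σ_{j=0}^{9} (−1)^j C(9,j)·(9−j)!.
Computing: 362880 − 362880 + 181440 − 60480 + 15120 − 3024 + 504 − 72 + 9 − 1 = 133496.

133496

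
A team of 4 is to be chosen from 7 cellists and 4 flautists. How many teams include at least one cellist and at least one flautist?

294

With no constraint there are C(11,4) = 330 possible selections.
Subtract selections that omit an entire group: no cellists → C(4,4) = 1; no flautists → C(7,4) = 35.
Both groups omitted at once is impossible, so 330 − 36 = 294.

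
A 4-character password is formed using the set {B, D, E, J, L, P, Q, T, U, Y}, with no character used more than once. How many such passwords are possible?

5040

With no repetition, fill the 4 characters in order: 10 choices, then 9, down to 7.
That product is 10 × 9 × 8 × 7 = 5040.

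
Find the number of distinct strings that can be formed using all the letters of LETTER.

180

Letter multiplicities in LETTER: E×2, L×1, R×1, T×2.
The number of distinct arrangements is 6!/(2!·2!) = 720/4 = 180.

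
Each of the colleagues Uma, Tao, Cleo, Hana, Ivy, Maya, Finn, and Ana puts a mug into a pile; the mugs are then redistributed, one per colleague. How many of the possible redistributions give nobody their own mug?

This is the derangement count D_8: permutations of 8 items with no fixed point.
By inclusion–exclusion this is Σ_{j=0}^{8} (−1)^j C(8,j)·(8−j)!.
Computing: 40320 − 40320 + 20160 − 6720 + 1680 − 336 + 56 − 8 + 1 = 14833.

14833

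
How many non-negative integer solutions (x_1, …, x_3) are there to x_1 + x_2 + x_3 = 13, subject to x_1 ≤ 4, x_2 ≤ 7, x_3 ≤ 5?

10

By stars and bars, unrestricted non-negative solutions to x_1+…+x_3 = 13 number C(13+2,2) = 105.
Subtract solutions that violate a single cap (substitute x_i' = x_i − (cap_i+1)): x_1 ≥ 5 gives C(10,2) = 45; x_2 ≥ 8 gives C(7,2) = 21; x_3 ≥ 6 gives C(9,2) = 36. Together 102.
Add back pairs where two caps are both exceeded: 1 + 6 + 0 = 7.
By inclusion–exclusion the count is 105 − 102 + 7 = 10.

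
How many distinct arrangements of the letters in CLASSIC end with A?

With the last slot taken by A, it remains to arrange the other 6 letters (CLSSIC).
Those 6 letters have C appearing twice and S appearing twice, giving (6)!/(2!·2!) = 180.

180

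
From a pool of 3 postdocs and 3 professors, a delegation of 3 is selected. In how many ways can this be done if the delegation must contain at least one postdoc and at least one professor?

18

Total 3-person selections from all 6: C(6,3) = 20.
Selections missing a whole group: no postdocs → C(3,3) = 1; no professors → C(3,3) = 1.
Both groups omitted at once is impossible, so 20 − 2 = 18.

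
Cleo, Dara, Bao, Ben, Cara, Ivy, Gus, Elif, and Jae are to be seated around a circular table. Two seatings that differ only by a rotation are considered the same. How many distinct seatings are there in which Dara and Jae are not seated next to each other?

Without the restriction there are (8)! = 40320 seatings.
Seatings with Dara beside Jae: treat them as a block with 2 internal orders, giving 2 × (7)! = 10080.
Subtracting, 40320 − 10080 = 30240.

30240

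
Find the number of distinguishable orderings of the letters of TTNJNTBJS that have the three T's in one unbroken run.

1260

Treat the 3 copies of T as a single block. The multiset to arrange is then {TTT, B, J, J, N, N, S}, 7 items in all.
That gives (7)!/(2!·2!) = 1260 arrangements.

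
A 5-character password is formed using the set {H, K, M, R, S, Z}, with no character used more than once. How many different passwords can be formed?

720

Choose and order 5 of the 6 symbols: the first character has 6 options, the next 5, and so on down to 2.
That product is 6 × 5 × 4 × 3 × 2 = 720.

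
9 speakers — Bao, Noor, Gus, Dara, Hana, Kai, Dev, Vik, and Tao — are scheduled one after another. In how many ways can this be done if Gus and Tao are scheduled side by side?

80640

Glue Gus and Tao into one block (2 internal orders), leaving 8 units to arrange in a row.
That gives 2 × 8! = 2 × 40320 = 80640.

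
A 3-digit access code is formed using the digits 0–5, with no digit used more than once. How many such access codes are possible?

This is a permutation of 3 out of 6: P(6,3) = 6!/3!.
That product is 6 × 5 × 4 = 120.

120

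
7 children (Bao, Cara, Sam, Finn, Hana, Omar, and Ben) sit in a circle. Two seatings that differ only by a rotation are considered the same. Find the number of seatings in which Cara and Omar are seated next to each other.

240

Treat {Cara, Omar} as one unit (2 internal orders) and seat the resulting 6 units around the table: (5)! circular arrangements.
So 2 × (5)! = 2 × 120 = 240.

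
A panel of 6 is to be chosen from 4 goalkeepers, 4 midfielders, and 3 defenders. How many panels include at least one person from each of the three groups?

Total 6-person selections from all 11: C(11,6) = 462.
Subtract selections that omit an entire group: no goalkeepers → C(7,6) = 7; no midfielders → C(7,6) = 7; no defenders → C(8,6) = 28.
Add back selections omitting two groups (i.e. drawn from a single group): C(4,6) + C(4,6) + C(3,6) = 0.
By inclusion–exclusion: 462 − 42 + 0 = 420.

420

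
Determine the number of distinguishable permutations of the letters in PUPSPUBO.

PUPSPUBO has 8 letters with P appearing 3 times and U appearing twice.
Dividing 8! = 40320 by 3!·2! = 12 for the repeated letters gives 3360.

3360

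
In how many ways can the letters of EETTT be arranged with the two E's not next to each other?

Total arrangements of EETTT: 5!/(3!·2!) = 10.
If the two E's are adjacent, glue them into one block, leaving 4 items to arrange: (4)!/(3!) = 4 ways.
Subtracting, 10 − 4 = 6 arrangements keep the E's apart.

6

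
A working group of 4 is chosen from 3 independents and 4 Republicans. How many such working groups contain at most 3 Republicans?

34

Split by how many Republicans are chosen (0 through 3).
Sum: C(4,0)·C(3,4) + C(4,1)·C(3,3) + C(4,2)·C(3,2) + C(4,3)·C(3,1) = 0 + 4 + 18 + 12 = 34.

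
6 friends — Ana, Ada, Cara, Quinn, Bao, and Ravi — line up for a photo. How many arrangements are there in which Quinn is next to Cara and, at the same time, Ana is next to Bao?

96

Treat {Quinn,Cara} as one block (2 orders) and {Ana,Bao} as another (2 orders).
That leaves 4 units to arrange: 2 × 2 × 4! = 4 × 24 = 96.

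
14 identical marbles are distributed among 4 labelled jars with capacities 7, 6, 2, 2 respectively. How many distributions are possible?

Ignoring the caps, the number of non-negative solutions to x_1+…+x_4 = 14 is C(17,3) = 680.
Subtract solutions that violate a single cap (substitute x_i' = x_i − (cap_i+1)): x_1 ≥ 8 gives C(9,3) = 84; x_2 ≥ 7 gives C(10,3) = 120; x_3 ≥ 3 gives C(14,3) = 364; x_4 ≥ 3 gives C(14,3) = 364. Together 932.
Add back pairs where two caps are both exceeded: 0 + 20 + 20 + 35 + 35 + 165 = 275.
Subtract triples: 0 + 0 + 1 + 4 = 5.
By inclusion–exclusion the count is 680 − 932 + 275 − 5 = 18.

18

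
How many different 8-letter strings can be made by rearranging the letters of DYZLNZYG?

The 8 letters of DYZLNZYG have repeats: Y appearing twice and Z appearing twice.
The number of distinct arrangements is 8!/(2!·2!) = 40320/4 = 10080.

10080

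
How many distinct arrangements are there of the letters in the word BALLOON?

1260

The 7 letters of BALLOON have repeats: L appearing twice and O appearing twice.
Dividing 7! = 5040 by 2!·2! = 4 for the repeated letters gives 1260.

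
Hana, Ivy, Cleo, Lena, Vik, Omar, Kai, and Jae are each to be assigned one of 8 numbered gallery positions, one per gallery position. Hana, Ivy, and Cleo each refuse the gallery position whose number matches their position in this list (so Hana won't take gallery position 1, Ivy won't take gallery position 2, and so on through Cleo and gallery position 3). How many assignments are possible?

27240

Let Aᵢ (for i ∈ {1, 2, 3}) be the placements that put person i in their forbidden gallery position. Any j of these fix j positions, leaving (8−j)! ways to fill the rest, and there are C(3,j) ways to pick which j.
By inclusion–exclusion, the number of valid placements is Σ_{j=0}^{3} (−1)^j C(3,j)·(8−j)!.
Computing: 40320 − 15120 + 2160 − 120 = 27240.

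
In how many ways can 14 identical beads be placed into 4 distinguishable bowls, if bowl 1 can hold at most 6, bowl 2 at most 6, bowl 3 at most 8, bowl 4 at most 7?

301

Ignoring the caps, the number of non-negative solutions to x_1+…+x_4 = 14 is C(17,3) = 680.
Subtract solutions that violate a single cap (substitute x_i' = x_i − (cap_i+1)): x_1 ≥ 7 gives C(10,3) = 120; x_2 ≥ 7 gives C(10,3) = 120; x_3 ≥ 9 gives C(8,3) = 56; x_4 ≥ 8 gives C(9,3) = 84. Together 380.
Add back pairs where two caps are both exceeded: 1 + 0 + 0 + 0 + 0 + 0 = 1.
By inclusion–exclusion the count is 680 − 380 + 1 = 301.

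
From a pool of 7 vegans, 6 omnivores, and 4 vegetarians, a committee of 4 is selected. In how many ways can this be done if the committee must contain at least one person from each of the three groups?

With no constraint there are C(17,4) = 2380 possible selections.
Subtract selections that omit an entire group: no vegans → C(10,4) = 210; no omnivores → C(11,4) = 330; no vegetarians → C(13,4) = 715.
Add back selections omitting two groups (i.e. drawn from a single group): C(7,4) + C(6,4) + C(4,4) = 51.
By inclusion–exclusion: 2380 − 1255 + 51 = 1176.

1176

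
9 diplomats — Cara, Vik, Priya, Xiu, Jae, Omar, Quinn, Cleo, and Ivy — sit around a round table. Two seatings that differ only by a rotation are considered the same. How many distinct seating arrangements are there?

Seat Cara anywhere (absorbing the rotational symmetry), then permute the other 8: (8)! = 40320.

40320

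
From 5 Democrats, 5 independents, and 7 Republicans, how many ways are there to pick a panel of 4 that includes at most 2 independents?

2255

Split by how many independents are chosen (0 through 2).
Sum: C(5,0)·C(12,4) + C(5,1)·C(12,3) + C(5,2)·C(12,2) = 495 + 1100 + 660 = 2255.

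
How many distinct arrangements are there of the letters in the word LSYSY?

LSYSY has 5 letters with S appearing twice and Y appearing twice.
Dividing 5! = 120 by 2!·2! = 4 for the repeated letters gives 30.

30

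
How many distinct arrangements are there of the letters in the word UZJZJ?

30

Letter multiplicities in UZJZJ: J×2, U×1, Z×2.
So there are 5! / (2!·2!) = 30 distinguishable arrangements.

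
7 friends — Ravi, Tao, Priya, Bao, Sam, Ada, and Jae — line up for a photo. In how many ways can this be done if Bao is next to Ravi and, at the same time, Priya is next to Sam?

Treat {Bao,Ravi} as one block (2 orders) and {Priya,Sam} as another (2 orders).
That leaves 5 units to arrange: 2 × 2 × 5! = 4 × 120 = 480.

480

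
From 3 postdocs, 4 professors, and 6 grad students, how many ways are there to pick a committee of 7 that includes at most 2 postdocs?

1506

Split by how many postdocs are chosen (0 through 2).
Sum: C(3,0)·C(10,7) + C(3,1)·C(10,6) + C(3,2)·C(10,5) = 120 + 630 + 756 = 1506.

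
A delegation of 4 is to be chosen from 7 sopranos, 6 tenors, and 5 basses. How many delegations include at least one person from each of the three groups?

1575

Total 4-person selections from all 18: C(18,4) = 3060.
Subtract selections that omit an entire group: no sopranos → C(11,4) = 330; no tenors → C(12,4) = 495; no basses → C(13,4) = 715.
Add back selections omitting two groups (i.e. drawn from a single group): C(7,4) + C(6,4) + C(5,4) = 55.
By inclusion–exclusion: 3060 − 1540 + 55 = 1575.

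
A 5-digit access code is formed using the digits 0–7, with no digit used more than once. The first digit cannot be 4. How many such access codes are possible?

The first digit has 8−1 = 7 choices (anything except 4).
The remaining 4 digits are filled from the other 7 symbols without repetition: 7 × 6 × 5 × 4 = 840.
Total: 7 × 840 = 5880.

5880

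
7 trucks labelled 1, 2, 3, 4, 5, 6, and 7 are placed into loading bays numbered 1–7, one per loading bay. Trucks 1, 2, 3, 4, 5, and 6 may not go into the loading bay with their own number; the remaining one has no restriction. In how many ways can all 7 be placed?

Let Aᵢ (for 1 ≤ i ≤ 6) be the placements that put truck i in its forbidden loading bay. Any j of these fix j positions, leaving (7−j)! ways to fill the rest, and there are C(6,j) ways to pick which j.
By inclusion–exclusion, the number of valid placements is Σ_{j=0}^{6} (−1)^j C(6,j)·(7−j)!.
Computing: 5040 − 4320 + 1800 − 480 + 90 − 12 + 1 = 2119.

2119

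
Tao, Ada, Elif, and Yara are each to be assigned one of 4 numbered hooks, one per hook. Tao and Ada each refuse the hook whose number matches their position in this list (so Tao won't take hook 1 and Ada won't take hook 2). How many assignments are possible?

Let Aᵢ (for i ∈ {1, 2}) be the placements that put person i in their forbidden hook. Any j of these fix j positions, leaving (4−j)! ways to fill the rest, and there are C(2,j) ways to pick which j.
By inclusion–exclusion, the number of valid placements is Σ_{j=0}^{2} (−1)^j C(2,j)·(4−j)!.
Computing: 24 − 12 + 2 = 14.

14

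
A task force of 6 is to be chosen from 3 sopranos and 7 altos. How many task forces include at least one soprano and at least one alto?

With no constraint there are C(10,6) = 210 possible selections.
Subtract selections that omit an entire group: no sopranos → C(7,6) = 7; no altos → C(3,6) = 0.
Both groups omitted at once is impossible, so 210 − 7 = 203.

203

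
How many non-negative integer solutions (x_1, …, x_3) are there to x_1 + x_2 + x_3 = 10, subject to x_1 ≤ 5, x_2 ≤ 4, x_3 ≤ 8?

Without the upper bounds there are C(12,2) = 66 ways to split 10 among 3 variables.
Subtract solutions that violate a single cap (substitute x_i' = x_i − (cap_i+1)): x_1 ≥ 6 gives C(6,2) = 15; x_2 ≥ 5 gives C(7,2) = 21; x_3 ≥ 9 gives C(3,2) = 3. Together 39.
No two caps can be exceeded simultaneously, so the pair terms are all 0.
By inclusion–exclusion the count is 66 − 39 + 0 = 27.

27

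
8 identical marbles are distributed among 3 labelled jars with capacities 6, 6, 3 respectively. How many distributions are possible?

By stars and bars, unrestricted non-negative solutions to x_1+…+x_3 = 8 number C(8+2,2) = 45.
Subtract solutions that violate a single cap (substitute x_i' = x_i − (cap_i+1)): x_1 ≥ 7 gives C(3,2) = 3; x_2 ≥ 7 gives C(3,2) = 3; x_3 ≥ 4 gives C(6,2) = 15. Together 21.
No two caps can be exceeded simultaneously, so the pair terms are all 0.
By inclusion–exclusion the count is 45 − 21 + 0 = 24.

24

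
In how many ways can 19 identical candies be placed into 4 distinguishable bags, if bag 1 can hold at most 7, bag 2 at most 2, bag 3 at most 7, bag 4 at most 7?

31

Ignoring the caps, the number of non-negative solutions to x_1+…+x_4 = 19 is C(22,3) = 1540.
Subtract solutions that violate a single cap (substitute x_i' = x_i − (cap_i+1)): x_1 ≥ 8 gives C(14,3) = 364; x_2 ≥ 3 gives C(19,3) = 969; x_3 ≥ 8 gives C(14,3) = 364; x_4 ≥ 8 gives C(14,3) = 364. Together 2061.
Add back pairs where two caps are both exceeded: 165 + 20 + 20 + 165 + 165 + 20 = 555.
Subtract triples: 1 + 1 + 0 + 1 = 3.
By inclusion–exclusion the count is 1540 − 2061 + 555 − 3 = 31.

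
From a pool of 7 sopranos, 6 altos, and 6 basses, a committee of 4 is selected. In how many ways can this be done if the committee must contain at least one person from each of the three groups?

Unrestricted: C(19,4) = 3876 ways to pick any 4 of the 19.
Subtract selections that omit an entire group: no sopranos → C(12,4) = 495; no altos → C(13,4) = 715; no basses → C(13,4) = 715.
Add back selections omitting two groups (i.e. drawn from a single group): C(7,4) + C(6,4) + C(6,4) = 65.
By inclusion–exclusion: 3876 − 1925 + 65 = 2016.

2016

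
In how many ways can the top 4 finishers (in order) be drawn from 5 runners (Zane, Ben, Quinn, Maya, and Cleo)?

120

There are 5 choices for 1st place, 4 for 2nd, and so on down to 2 for position 4.
That gives 5 × 4 × 3 × 2 = 120.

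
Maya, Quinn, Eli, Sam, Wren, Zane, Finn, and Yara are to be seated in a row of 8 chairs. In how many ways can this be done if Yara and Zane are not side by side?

There are 8! = 40320 arrangements in all. If Yara and Zane are adjacent, merging them into one block gives 2·(7)! = 10080 arrangements.
So 40320 − 10080 = 30240 arrangements keep them apart.

30240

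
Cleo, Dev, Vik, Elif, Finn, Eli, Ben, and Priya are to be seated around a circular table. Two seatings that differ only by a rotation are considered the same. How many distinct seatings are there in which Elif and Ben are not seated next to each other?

Without the restriction there are (7)! = 5040 seatings.
Those with Elif next to Ben: fuse the pair into one unit and seat 7 units around a circle — 2·(6)! = 1440.
Subtracting, 5040 − 1440 = 3600.

3600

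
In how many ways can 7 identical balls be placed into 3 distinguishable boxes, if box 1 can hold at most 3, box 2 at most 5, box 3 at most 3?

13

Without the upper bounds there are C(9,2) = 36 ways to split 7 among 3 boxes.
Subtract solutions that violate a single cap (substitute x_i' = x_i − (cap_i+1)): x_1 ≥ 4 gives C(5,2) = 10; x_2 ≥ 6 gives C(3,2) = 3; x_3 ≥ 4 gives C(5,2) = 10. Together 23.
No two caps can be exceeded simultaneously, so the pair terms are all 0.
By inclusion–exclusion the count is 36 − 23 + 0 = 13.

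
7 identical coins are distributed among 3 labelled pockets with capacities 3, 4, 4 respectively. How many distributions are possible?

By stars and bars, unrestricted non-negative solutions to x_1+…+x_3 = 7 number C(7+2,2) = 36.
Subtract solutions that violate a single cap (substitute x_i' = x_i − (cap_i+1)): x_1 ≥ 4 gives C(5,2) = 10; x_2 ≥ 5 gives C(4,2) = 6; x_3 ≥ 5 gives C(4,2) = 6. Together 22.
No two caps can be exceeded simultaneously, so the pair terms are all 0.
By inclusion–exclusion the count is 36 − 22 + 0 = 14.

14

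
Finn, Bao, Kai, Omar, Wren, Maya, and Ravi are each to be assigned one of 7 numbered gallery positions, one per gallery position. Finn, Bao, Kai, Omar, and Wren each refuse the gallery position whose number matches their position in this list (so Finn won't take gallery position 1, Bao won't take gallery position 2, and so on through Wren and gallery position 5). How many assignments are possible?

Let Aᵢ (for 1 ≤ i ≤ 5) be the placements that put person i in their forbidden gallery position. Any j of these fix j positions, leaving (7−j)! ways to fill the rest, and there are C(5,j) ways to pick which j.
By inclusion–exclusion, the number of valid placements is Σ_{j=0}^{5} (−1)^j C(5,j)·(7−j)!.
Computing: 5040 − 3600 + 1200 − 240 + 30 − 2 = 2428.

2428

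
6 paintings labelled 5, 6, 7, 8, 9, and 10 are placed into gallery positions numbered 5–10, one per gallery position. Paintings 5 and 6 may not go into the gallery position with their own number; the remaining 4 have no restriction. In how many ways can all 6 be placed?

504

Let Aᵢ (for i ∈ {5, 6}) be the placements that put painting i in its forbidden gallery position. Any j of these fix j positions, leaving (6−j)! ways to fill the rest, and there are C(2,j) ways to pick which j.
By inclusion–exclusion, the number of valid placements is Σ_{j=0}^{2} (−1)^j C(2,j)·(6−j)!.
Computing: 720 − 240 + 24 = 504.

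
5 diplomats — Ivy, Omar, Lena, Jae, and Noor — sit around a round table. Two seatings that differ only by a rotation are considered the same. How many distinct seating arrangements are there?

24

Fix one person's seat to break rotational symmetry; the remaining 4 people can be arranged in (4)! = 24 ways.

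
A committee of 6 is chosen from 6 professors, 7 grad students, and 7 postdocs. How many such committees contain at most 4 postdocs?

Split by how many postdocs are chosen (0 through 4).
Sum: C(7,0)·C(13,6) + C(7,1)·C(13,5) + C(7,2)·C(13,4) + C(7,3)·C(13,3) + C(7,4)·C(13,2) = 1716 + 9009 + 15015 + 10010 + 2730 = 38480.

38480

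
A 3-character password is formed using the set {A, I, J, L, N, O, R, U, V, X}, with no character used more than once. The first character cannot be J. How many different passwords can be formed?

The first character has 10−1 = 9 choices (anything except J).
The remaining 2 characters are filled from the other 9 symbols without repetition: 9 × 8 = 72.
Total: 9 × 72 = 648.

648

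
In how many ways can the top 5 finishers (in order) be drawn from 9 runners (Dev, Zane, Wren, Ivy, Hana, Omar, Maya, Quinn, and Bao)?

There are 9 choices for 1st place, 8 for 2nd, and so on down to 5 for position 5.
That gives 9 × 8 × 7 × 6 × 5 = 15120.

15120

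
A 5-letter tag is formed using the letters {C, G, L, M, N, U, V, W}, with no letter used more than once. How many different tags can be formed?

With no repetition, fill the 5 letters in order: 8 choices, then 7, down to 4.
8 × 7 × 6 × 5 × 4 = 6720.

6720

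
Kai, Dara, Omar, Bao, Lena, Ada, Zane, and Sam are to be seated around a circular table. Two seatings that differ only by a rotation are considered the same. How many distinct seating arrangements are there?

Around a circle, 8 distinct people have 8!/8 = (7)! = 5040 rotationally distinct seatings.

5040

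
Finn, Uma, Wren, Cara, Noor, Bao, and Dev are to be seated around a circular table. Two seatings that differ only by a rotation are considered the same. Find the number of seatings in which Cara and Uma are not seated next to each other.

480

All circular seatings of 7 people number (6)! = 720.
Seatings with Cara beside Uma: treat them as a block with 2 internal orders, giving 2 × (5)! = 240.
Subtracting, 720 − 240 = 480.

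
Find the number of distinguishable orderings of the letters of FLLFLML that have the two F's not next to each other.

75

There are 7!/(4!·2!) = 105 arrangements of FLLFLML in total.
Arrangements with the F's together: treat FF as one letter, giving (6)!/(4!) = 30.
Subtracting, 105 − 30 = 75 arrangements keep the F's apart.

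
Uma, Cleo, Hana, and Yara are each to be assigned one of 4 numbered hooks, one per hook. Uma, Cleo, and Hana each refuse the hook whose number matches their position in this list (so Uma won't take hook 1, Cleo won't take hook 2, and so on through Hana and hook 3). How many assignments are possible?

Let Aᵢ (for i ∈ {1, 2, 3}) be the placements that put person i in their forbidden hook. Any j of these fix j positions, leaving (4−j)! ways to fill the rest, and there are C(3,j) ways to pick which j.
By inclusion–exclusion, the number of valid placements is Σ_{j=0}^{3} (−1)^j C(3,j)·(4−j)!.
Computing: 24 − 18 + 6 − 1 = 11.

11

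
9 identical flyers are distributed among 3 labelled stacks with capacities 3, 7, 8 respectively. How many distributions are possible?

30

By stars and bars, unrestricted non-negative solutions to x_1+…+x_3 = 9 number C(9+2,2) = 55.
Subtract solutions that violate a single cap (substitute x_i' = x_i − (cap_i+1)): x_1 ≥ 4 gives C(7,2) = 21; x_2 ≥ 8 gives C(3,2) = 3; x_3 ≥ 9 gives C(2,2) = 1. Together 25.
No two caps can be exceeded simultaneously, so the pair terms are all 0.
By inclusion–exclusion the count is 55 − 25 + 0 = 30.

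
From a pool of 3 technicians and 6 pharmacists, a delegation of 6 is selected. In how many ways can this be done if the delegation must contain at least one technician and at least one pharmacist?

Unrestricted: C(9,6) = 84 ways to pick any 6 of the 9.
Selections missing a whole group: no technicians → C(6,6) = 1; no pharmacists → C(3,6) = 0.
Both groups omitted at once is impossible, so 84 − 1 = 83.

83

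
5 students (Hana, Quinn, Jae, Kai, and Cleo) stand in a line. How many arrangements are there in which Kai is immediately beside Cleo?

48

Treat {Kai, Cleo} as a single unit. There are 4 units to order, and the pair itself can be ordered 2 ways.
So the count is 2·(4)! = 48.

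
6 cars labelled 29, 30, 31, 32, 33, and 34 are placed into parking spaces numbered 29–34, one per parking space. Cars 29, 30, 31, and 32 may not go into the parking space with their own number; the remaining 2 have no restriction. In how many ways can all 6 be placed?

362

Let Aᵢ (for 29 ≤ i ≤ 32) be the placements that put car i in its forbidden parking space. Any j of these fix j positions, leaving (6−j)! ways to fill the rest, and there are C(4,j) ways to pick which j.
By inclusion–exclusion, the number of valid placements is Σ_{j=0}^{4} (−1)^j C(4,j)·(6−j)!.
Computing: 720 − 480 + 144 − 24 + 2 = 362.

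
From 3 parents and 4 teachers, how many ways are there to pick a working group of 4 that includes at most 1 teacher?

4

Split by how many teachers are chosen (0 through 1).
Sum: C(4,0)·C(3,4) + C(4,1)·C(3,3) = 0 + 4 = 4.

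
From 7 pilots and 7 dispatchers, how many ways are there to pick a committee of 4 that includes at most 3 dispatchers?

Split by how many dispatchers are chosen (0 through 3).
Sum: C(7,0)·C(7,4) + C(7,1)·C(7,3) + C(7,2)·C(7,2) + C(7,3)·C(7,1) = 35 + 245 + 441 + 245 = 966.

966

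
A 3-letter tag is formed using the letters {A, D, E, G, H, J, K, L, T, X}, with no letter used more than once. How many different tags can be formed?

720

This is a permutation of 3 out of 10: P(10,3) = 10!/7!.
That product is 10 × 9 × 8 = 720.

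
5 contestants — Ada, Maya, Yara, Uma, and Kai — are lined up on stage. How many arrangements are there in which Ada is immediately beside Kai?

48

Glue Ada and Kai into one block (2 internal orders), leaving 4 units to arrange in a row.
So the count is 2·(4)! = 48.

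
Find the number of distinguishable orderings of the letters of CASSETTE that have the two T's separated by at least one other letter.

There are 8!/(2!·2!·2!) = 5040 arrangements of CASSETTE in total.
Arrangements with the T's together: treat TT as one letter, giving (7)!/(2!·2!) = 1260.
Subtracting, 5040 − 1260 = 3780 arrangements keep the T's apart.

3780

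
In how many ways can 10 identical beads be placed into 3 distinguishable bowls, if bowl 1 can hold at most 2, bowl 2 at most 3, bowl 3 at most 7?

Without the upper bounds there are C(12,2) = 66 ways to split 10 among 3 bowls.
Subtract solutions that violate a single cap (substitute x_i' = x_i − (cap_i+1)): x_1 ≥ 3 gives C(9,2) = 36; x_2 ≥ 4 gives C(8,2) = 28; x_3 ≥ 8 gives C(4,2) = 6. Together 70.
Add back pairs where two caps are both exceeded: 10 + 0 + 0 = 10.
By inclusion–exclusion the count is 66 − 70 + 10 = 6.

6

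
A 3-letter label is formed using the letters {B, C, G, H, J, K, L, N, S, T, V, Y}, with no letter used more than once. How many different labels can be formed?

This is a permutation of 3 out of 12: P(12,3) = 12!/9!.
That product is 12 × 11 × 10 = 1320.

1320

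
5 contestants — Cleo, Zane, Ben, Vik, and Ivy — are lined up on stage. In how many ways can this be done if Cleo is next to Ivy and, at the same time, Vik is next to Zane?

Treat {Cleo,Ivy} as one block (2 orders) and {Vik,Zane} as another (2 orders).
That leaves 3 units to arrange: 2 × 2 × 3! = 4 × 6 = 24.

24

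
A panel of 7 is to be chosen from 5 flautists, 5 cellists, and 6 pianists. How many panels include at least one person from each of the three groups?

10660

Unrestricted: C(16,7) = 11440 ways to pick any 7 of the 16.
Selections missing a whole group: no flautists → C(11,7) = 330; no cellists → C(11,7) = 330; no pianists → C(10,7) = 120.
Add back selections omitting two groups (i.e. drawn from a single group): C(5,7) + C(5,7) + C(6,7) = 0.
By inclusion–exclusion: 11440 − 780 + 0 = 10660.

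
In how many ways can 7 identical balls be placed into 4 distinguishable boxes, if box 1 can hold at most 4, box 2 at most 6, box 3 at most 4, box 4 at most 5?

95

By stars and bars, unrestricted non-negative solutions to x_1+…+x_4 = 7 number C(7+3,3) = 120.
Subtract solutions that violate a single cap (substitute x_i' = x_i − (cap_i+1)): x_1 ≥ 5 gives C(5,3) = 10; x_2 ≥ 7 gives C(3,3) = 1; x_3 ≥ 5 gives C(5,3) = 10; x_4 ≥ 6 gives C(4,3) = 4. Together 25.
No two caps can be exceeded simultaneously, so the pair terms are all 0.
By inclusion–exclusion the count is 120 − 25 + 0 = 95.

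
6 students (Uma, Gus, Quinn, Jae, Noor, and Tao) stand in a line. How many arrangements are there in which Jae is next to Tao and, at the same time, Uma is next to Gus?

96

Treat {Jae,Tao} as one block (2 orders) and {Uma,Gus} as another (2 orders).
That leaves 4 units to arrange: 2 × 2 × 4! = 4 × 24 = 96.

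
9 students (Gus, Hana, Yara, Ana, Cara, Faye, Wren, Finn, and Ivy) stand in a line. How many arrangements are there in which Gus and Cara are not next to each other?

Of the 9! = 362880 arrangements, those with Gus and Cara adjacent number 2 × 8! = 80640 (treat the pair as a block with 2 internal orders).
Complementary counting: 362880 − 80640 = 282240.

282240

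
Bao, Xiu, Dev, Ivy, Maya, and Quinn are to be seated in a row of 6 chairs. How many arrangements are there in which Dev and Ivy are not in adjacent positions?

There are 6! = 720 arrangements in all. If Dev and Ivy are adjacent, merging them into one block gives 2·(5)! = 240 arrangements.
So 720 − 240 = 480 arrangements keep them apart.

480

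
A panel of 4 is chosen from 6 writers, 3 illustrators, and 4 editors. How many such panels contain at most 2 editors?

Split by how many editors are chosen (0 through 2).
Sum: C(4,0)·C(9,4) + C(4,1)·C(9,3) + C(4,2)·C(9,2) = 126 + 336 + 216 = 678.

678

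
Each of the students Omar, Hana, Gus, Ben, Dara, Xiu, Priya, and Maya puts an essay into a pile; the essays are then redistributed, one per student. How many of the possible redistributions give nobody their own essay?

Count assignments avoiding every fixed point. For any j of the 8 students fixed to their own essay, the other 8−j can be arranged in (8−j)! ways.
By inclusion–exclusion this is Σ_{j=0}^{8} (−1)^j C(8,j)·(8−j)!.
Computing: 40320 − 40320 + 20160 − 6720 + 1680 − 336 + 56 − 8 + 1 = 14833.

14833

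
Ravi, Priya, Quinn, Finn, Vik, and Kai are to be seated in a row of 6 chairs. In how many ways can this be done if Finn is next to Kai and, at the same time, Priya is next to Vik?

Treat {Finn,Kai} as one block (2 orders) and {Priya,Vik} as another (2 orders).
That leaves 4 units to arrange: 2 × 2 × 4! = 4 × 24 = 96.

96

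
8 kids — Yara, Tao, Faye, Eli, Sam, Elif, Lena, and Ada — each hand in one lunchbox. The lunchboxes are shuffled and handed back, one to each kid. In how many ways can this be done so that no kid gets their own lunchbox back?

Count assignments avoiding every fixed point. For any j of the 8 kids fixed to their own lunchbox, the other 8−j can be arranged in (8−j)! ways.
By inclusion–exclusion this is Σ_{j=0}^{8} (−1)^j C(8,j)·(8−j)!.
Computing: 40320 − 40320 + 20160 − 6720 + 1680 − 336 + 56 − 8 + 1 = 14833.

14833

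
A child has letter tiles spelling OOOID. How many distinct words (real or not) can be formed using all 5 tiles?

The 5 letters of OOOID have repeats: O appearing 3 times.
Dividing 5! = 120 by 3! = 6 for the repeated letters gives 20.

20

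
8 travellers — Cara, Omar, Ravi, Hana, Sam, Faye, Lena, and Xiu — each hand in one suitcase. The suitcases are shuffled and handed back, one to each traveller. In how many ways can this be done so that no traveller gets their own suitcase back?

14833

Count assignments avoiding every fixed point. For any j of the 8 travellers fixed to their own suitcase, the other 8−j can be arranged in (8−j)! ways.
By inclusion–exclusion this is Σ_{j=0}^{8} (−1)^j C(8,j)·(8−j)!.
Computing: 40320 − 40320 + 20160 − 6720 + 1680 − 336 + 56 − 8 + 1 = 14833.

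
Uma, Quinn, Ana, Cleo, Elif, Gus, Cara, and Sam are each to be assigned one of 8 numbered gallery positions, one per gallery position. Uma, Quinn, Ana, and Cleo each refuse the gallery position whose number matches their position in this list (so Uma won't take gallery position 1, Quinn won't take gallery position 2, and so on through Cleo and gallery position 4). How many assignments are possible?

24024

Let Aᵢ (for 1 ≤ i ≤ 4) be the placements that put person i in their forbidden gallery position. Any j of these fix j positions, leaving (8−j)! ways to fill the rest, and there are C(4,j) ways to pick which j.
By inclusion–exclusion, the number of valid placements is Σ_{j=0}^{4} (−1)^j C(4,j)·(8−j)!.
Computing: 40320 − 20160 + 4320 − 480 + 24 = 24024.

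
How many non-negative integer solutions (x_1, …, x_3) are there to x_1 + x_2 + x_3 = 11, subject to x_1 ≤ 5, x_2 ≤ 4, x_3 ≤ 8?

Without the upper bounds there are C(13,2) = 78 ways to split 11 among 3 variables.
Subtract solutions that violate a single cap (substitute x_i' = x_i − (cap_i+1)): x_1 ≥ 6 gives C(7,2) = 21; x_2 ≥ 5 gives C(8,2) = 28; x_3 ≥ 9 gives C(4,2) = 6. Together 55.
Add back pairs where two caps are both exceeded: 1 + 0 + 0 = 1.
By inclusion–exclusion the count is 78 − 55 + 1 = 24.

24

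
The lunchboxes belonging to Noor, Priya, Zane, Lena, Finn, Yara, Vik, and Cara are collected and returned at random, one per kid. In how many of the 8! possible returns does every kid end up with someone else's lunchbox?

14833

Count assignments avoiding every fixed point. For any j of the 8 kids fixed to their own lunchbox, the other 8−j can be arranged in (8−j)! ways.
By inclusion–exclusion this is Σ_{j=0}^{8} (−1)^j C(8,j)·(8−j)!.
Computing: 40320 − 40320 + 20160 − 6720 + 1680 − 336 + 56 − 8 + 1 = 14833.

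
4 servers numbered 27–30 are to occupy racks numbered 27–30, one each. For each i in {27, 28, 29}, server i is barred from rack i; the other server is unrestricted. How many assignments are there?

11

Let Aᵢ (for i ∈ {27, 28, 29}) be the placements that put server i in its forbidden rack. Any j of these fix j positions, leaving (4−j)! ways to fill the rest, and there are C(3,j) ways to pick which j.
By inclusion–exclusion, the number of valid placements is Σ_{j=0}^{3} (−1)^j C(3,j)·(4−j)!.
Computing: 24 − 18 + 6 − 1 = 11.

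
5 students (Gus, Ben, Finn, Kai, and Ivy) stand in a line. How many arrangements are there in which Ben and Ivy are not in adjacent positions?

72

There are 5! = 120 arrangements in all. If Ben and Ivy are adjacent, merging them into one block gives 2·(4)! = 48 arrangements.
So 120 − 48 = 72 arrangements keep them apart.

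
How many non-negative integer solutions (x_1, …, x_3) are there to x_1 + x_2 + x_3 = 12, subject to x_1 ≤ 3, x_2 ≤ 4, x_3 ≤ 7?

6

By stars and bars, unrestricted non-negative solutions to x_1+…+x_3 = 12 number C(12+2,2) = 91.
Subtract solutions that violate a single cap (substitute x_i' = x_i − (cap_i+1)): x_1 ≥ 4 gives C(10,2) = 45; x_2 ≥ 5 gives C(9,2) = 36; x_3 ≥ 8 gives C(6,2) = 15. Together 96.
Add back pairs where two caps are both exceeded: 10 + 1 + 0 = 11.
By inclusion–exclusion the count is 91 − 96 + 11 = 6.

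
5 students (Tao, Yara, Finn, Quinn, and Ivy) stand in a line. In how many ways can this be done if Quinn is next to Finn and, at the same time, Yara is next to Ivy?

24

Treat {Quinn,Finn} as one block (2 orders) and {Yara,Ivy} as another (2 orders).
That leaves 3 units to arrange: 2 × 2 × 3! = 4 × 6 = 24.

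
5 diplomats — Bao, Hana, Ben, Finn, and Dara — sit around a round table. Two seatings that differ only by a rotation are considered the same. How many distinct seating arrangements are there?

Fix one person's seat to break rotational symmetry; the remaining 4 people can be arranged in (4)! = 24 ways.

24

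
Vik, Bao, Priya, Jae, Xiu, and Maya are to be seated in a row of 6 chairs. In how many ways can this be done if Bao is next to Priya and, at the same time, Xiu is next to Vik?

Treat {Bao,Priya} as one block (2 orders) and {Xiu,Vik} as another (2 orders).
That leaves 4 units to arrange: 2 × 2 × 4! = 4 × 24 = 96.

96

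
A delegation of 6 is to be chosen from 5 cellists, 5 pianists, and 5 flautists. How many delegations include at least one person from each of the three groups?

Unrestricted: C(15,6) = 5005 ways to pick any 6 of the 15.
Subtract selections that omit an entire group: no cellists → C(10,6) = 210; no pianists → C(10,6) = 210; no flautists → C(10,6) = 210.
Add back selections omitting two groups (i.e. drawn from a single group): C(5,6) + C(5,6) + C(5,6) = 0.
By inclusion–exclusion: 5005 − 630 + 0 = 4375.

4375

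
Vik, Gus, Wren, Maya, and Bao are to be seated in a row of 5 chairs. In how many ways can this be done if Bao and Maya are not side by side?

72

Of the 5! = 120 arrangements, those with Bao and Maya adjacent number 2 × 4! = 48 (treat the pair as a block with 2 internal orders).
So 120 − 48 = 72 arrangements keep them apart.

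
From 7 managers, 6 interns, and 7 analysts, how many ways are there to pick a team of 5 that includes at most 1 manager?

Split by how many managers are chosen (0 through 1).
Sum: C(7,0)·C(13,5) + C(7,1)·C(13,4) = 1287 + 5005 = 6292.

6292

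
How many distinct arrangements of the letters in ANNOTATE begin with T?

1260

Fix T in the first position and arrange the remaining 7 letters.
Those 7 letters have A appearing twice and N appearing twice, giving (7)!/(2!·2!) = 1260.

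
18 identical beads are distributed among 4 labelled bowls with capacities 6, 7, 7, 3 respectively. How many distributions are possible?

52

Without the upper bounds there are C(21,3) = 1330 ways to split 18 among 4 bowls.
Subtract solutions that violate a single cap (substitute x_i' = x_i − (cap_i+1)): x_1 ≥ 7 gives C(14,3) = 364; x_2 ≥ 8 gives C(13,3) = 286; x_3 ≥ 8 gives C(13,3) = 286; x_4 ≥ 4 gives C(17,3) = 680. Together 1616.
Add back pairs where two caps are both exceeded: 20 + 20 + 120 + 10 + 84 + 84 = 338.
By inclusion–exclusion the count is 1330 − 1616 + 338 = 52.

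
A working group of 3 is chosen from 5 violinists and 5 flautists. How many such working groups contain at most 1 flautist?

Split by how many flautists are chosen (0 through 1).
Sum: C(5,0)·C(5,3) + C(5,1)·C(5,2) = 10 + 50 = 60.

60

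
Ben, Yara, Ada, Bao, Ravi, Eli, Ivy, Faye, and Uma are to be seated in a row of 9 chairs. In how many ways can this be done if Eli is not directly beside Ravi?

282240

Of the 9! = 362880 arrangements, those with Eli and Ravi adjacent number 2 × 8! = 80640 (treat the pair as a block with 2 internal orders).
Complementary counting: 362880 − 80640 = 282240.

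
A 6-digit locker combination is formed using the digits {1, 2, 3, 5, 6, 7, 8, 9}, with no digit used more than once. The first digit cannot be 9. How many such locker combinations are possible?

17640

The first digit has 8−1 = 7 choices (anything except 9).
The remaining 5 digits are filled from the other 7 symbols without repetition: 7 × 6 × 5 × 4 × 3 = 2520.
Total: 7 × 2520 = 17640.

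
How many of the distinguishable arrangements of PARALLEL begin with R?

Fix R in the first position and arrange the remaining 7 letters.
Those 7 letters have A appearing twice and L appearing 3 times, giving (7)!/(3!·2!) = 420.

420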